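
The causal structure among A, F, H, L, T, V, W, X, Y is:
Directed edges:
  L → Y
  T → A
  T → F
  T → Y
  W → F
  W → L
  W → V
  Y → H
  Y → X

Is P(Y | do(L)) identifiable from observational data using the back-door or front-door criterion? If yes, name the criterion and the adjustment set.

desc(L)\{L}={H,X,Y}; candidates ⊆ {A,F,T,V,W}.
∅: L⊥Y given ∅ in G with L→· removed — back-door holds.
P(Y|do(L)) = P(Y|L) — no adjustment needed.

P(Y|do(L)): backdoor, adjust for ∅.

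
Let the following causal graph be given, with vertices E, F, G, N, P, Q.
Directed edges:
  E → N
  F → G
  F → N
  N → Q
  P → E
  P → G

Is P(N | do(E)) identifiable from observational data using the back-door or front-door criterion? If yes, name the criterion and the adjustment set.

desc(E)\{E}={N,Q}; candidates ⊆ {F,G,P}.
∅: E⊥N given ∅ in G with E→· removed — back-door holds.
P(N|do(E)) = P(N|E) — no adjustment needed.

P(N|do(E)): backdoor, adjust for ∅.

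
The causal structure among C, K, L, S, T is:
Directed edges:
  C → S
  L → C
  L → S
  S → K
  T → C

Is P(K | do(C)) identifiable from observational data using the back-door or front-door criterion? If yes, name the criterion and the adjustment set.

P(K|do(C)): backdoor, adjust for {L}.

desc(C)\{C}={K,S}; candidates ⊆ {L,T}.
size 0: {}; under {} C still reaches {K,L,S,T} ∋ K.
{L}: C⊥K given {L} in G with C→· removed — back-door holds.
P(K|do(C)) = Σ_{L} P(K|C,L)·P(L).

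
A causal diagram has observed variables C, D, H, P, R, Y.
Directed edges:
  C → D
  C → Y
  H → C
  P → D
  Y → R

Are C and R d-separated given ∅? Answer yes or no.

No — C and R are d-connected given ∅.

Bayes-Ball from C | ∅ reaches {D,H,R,Y}.
R ∈ reach(C|∅) ⇒ C ⊥̸ R | ∅.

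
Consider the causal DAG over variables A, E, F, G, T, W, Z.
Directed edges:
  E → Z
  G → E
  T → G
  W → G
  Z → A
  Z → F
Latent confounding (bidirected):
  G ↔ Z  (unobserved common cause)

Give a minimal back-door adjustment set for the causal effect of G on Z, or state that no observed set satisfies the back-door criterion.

G→Z: no observed back-door set.

desc(G)\{G}={A,E,F,Z}; candidates ⊆ {T,W}.
G↔Z: latent back-door arc(s) into G.
size 0: {}; under {} G still reaches {A,F,T,W,Z} ∋ Z.
size 1: {T}, {W}; under {T} G still reaches {A,F,W,Z} ∋ Z.
size 2: {T,W}; under {T,W} G still reaches {A,F,Z} ∋ Z.
G↔Z cannot be blocked by any observed set — no back-door set.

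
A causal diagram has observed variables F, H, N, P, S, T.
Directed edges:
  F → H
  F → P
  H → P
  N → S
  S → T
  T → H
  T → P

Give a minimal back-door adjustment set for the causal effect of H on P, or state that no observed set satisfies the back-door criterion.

desc(H)\{H}={P}; candidates ⊆ {F,N,S,T}.
size 0: {}; under {} H still reaches {F,N,P,S,T} ∋ P.
size 1: {F}, {N}, {S} …(+1); under {F} H still reaches {N,P,S,T} ∋ P.
{F,T}: H⊥P given {F,T} in G with H→· removed — back-door holds.

H→P: minimal back-door set {F, T}.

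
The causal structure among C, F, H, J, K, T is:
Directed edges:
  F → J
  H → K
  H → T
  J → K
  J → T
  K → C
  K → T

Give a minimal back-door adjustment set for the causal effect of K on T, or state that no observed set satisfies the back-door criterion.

K→T: minimal back-door set {H, J}.

desc(K)\{K}={C,T}; candidates ⊆ {F,H,J}.
size 0: {}; under {} K still reaches {F,H,J,T} ∋ T.
size 1: {F}, {H}, {J}; under {F} K still reaches {H,J,T} ∋ T.
{H,J}: K⊥T given {H,J} in G with K→· removed — back-door holds.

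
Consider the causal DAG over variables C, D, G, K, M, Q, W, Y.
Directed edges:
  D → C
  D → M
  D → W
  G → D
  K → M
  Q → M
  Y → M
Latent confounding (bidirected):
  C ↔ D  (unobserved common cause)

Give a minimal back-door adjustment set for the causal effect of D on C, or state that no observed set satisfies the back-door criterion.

desc(D)\{D}={C,M,W}; candidates ⊆ {G,K,Q,Y}.
D↔C: latent back-door arc(s) into D.
size 0: {}; under {} D still reaches {C,G} ∋ C.
size 1: {G}, {K}, {Q} …(+1); under {G} D still reaches {C} ∋ C.
size 2: {G,K}, {G,Q}, {G,Y} …(+3); under {G,K} D still reaches {C} ∋ C.
D↔C cannot be blocked by any observed set — no back-door set.

D→C: no observed back-door set.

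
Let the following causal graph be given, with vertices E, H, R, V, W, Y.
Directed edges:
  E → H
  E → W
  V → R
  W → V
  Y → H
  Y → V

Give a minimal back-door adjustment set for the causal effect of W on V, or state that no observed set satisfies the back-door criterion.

W→V: minimal back-door set ∅.

desc(W)\{W}={R,V}; candidates ⊆ {E,H,Y}.
∅: W⊥V given ∅ in G with W→· removed — back-door holds.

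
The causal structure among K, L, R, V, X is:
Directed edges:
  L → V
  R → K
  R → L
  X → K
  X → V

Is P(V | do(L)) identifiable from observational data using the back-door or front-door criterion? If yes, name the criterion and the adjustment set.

P(V|do(L)): backdoor, adjust for ∅.

desc(L)\{L}={V}; candidates ⊆ {K,R,X}.
∅: L⊥V given ∅ in G with L→· removed — back-door holds.
P(V|do(L)) = P(V|L) — no adjustment needed.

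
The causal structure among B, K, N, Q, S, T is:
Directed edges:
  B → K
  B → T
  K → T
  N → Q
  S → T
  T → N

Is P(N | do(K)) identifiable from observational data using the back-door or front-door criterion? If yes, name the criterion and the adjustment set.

desc(K)\{K}={N,Q,T}; candidates ⊆ {B,S}.
size 0: {}; under {} K still reaches {B,N,Q,T} ∋ N.
{B}: K⊥N given {B} in G with K→· removed — back-door holds.
P(N|do(K)) = Σ_{B} P(N|K,B)·P(B).

P(N|do(K)): backdoor, adjust for {B}.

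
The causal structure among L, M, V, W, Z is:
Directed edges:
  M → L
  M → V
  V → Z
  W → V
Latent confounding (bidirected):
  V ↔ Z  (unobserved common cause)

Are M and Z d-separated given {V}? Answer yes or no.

Bayes-Ball from M | {V} reaches {L,W,Z}.
Z ∈ reach(M|{V}) ⇒ M ⊥̸ Z | {V}.

No — M and Z are d-connected given {V}.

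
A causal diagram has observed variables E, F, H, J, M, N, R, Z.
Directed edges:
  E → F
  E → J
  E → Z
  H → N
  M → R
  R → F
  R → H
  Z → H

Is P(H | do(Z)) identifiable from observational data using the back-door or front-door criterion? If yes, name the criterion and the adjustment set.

P(H|do(Z)): backdoor, adjust for ∅.

desc(Z)\{Z}={H,N}; candidates ⊆ {E,F,J,M,R}.
∅: Z⊥H given ∅ in G with Z→· removed — back-door holds.
P(H|do(Z)) = P(H|Z) — no adjustment needed.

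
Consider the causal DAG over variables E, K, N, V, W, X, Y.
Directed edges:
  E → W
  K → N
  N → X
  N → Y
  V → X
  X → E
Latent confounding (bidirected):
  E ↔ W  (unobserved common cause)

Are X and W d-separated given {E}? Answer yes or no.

Bayes-Ball from X | {E} reaches {K,N,V,W,Y}.
W ∈ reach(X|{E}) ⇒ X ⊥̸ W | {E}.

No — X and W are d-connected given {E}.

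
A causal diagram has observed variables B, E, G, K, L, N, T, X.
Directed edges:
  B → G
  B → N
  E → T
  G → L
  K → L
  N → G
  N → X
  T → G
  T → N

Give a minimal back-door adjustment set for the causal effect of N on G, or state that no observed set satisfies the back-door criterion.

N→G: minimal back-door set {B, T}.

desc(N)\{N}={G,L,X}; candidates ⊆ {B,E,K,T}.
size 0: {}; under {} N still reaches {B,E,G,L,T} ∋ G.
size 1: {B}, {E}, {K} …(+1); under {B} N still reaches {E,G,L,T} ∋ G.
{B,T}: N⊥G given {B,T} in G with N→· removed — back-door holds.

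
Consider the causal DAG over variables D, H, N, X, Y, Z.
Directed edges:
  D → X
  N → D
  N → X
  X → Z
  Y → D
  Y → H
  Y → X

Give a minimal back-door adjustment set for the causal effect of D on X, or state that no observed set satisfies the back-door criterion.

desc(D)\{D}={X,Z}; candidates ⊆ {H,N,Y}.
size 0: {}; under {} D still reaches {H,N,X,Y,Z} ∋ X.
size 1: {H}, {N}, {Y}; under {H} D still reaches {N,X,Y,Z} ∋ X.
{N,Y}: D⊥X given {N,Y} in G with D→· removed — back-door holds.

D→X: minimal back-door set {N, Y}.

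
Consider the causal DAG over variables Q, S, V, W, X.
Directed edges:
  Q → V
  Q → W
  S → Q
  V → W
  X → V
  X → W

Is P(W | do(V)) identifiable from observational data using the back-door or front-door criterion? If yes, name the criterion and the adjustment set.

P(W|do(V)): backdoor, adjust for {Q, X}.

desc(V)\{V}={W}; candidates ⊆ {Q,S,X}.
size 0: {}; under {} V still reaches {Q,S,W,X} ∋ W.
size 1: {Q}, {S}, {X}; under {Q} V still reaches {W,X} ∋ W.
{Q,X}: V⊥W given {Q,X} in G with V→· removed — back-door holds.
P(W|do(V)) = Σ_{Q,X} P(W|V,Q,X)·P(Q,X).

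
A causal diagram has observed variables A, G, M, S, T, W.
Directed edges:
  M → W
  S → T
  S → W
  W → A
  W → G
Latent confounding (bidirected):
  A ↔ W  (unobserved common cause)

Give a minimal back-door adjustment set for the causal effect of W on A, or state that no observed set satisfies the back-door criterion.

desc(W)\{W}={A,G}; candidates ⊆ {M,S,T}.
W↔A: latent back-door arc(s) into W.
size 0: {}; under {} W still reaches {A,M,S,T} ∋ A.
size 1: {M}, {S}, {T}; under {M} W still reaches {A,S,T} ∋ A.
size 2: {M,S}, {M,T}, {S,T}; under {M,S} W still reaches {A} ∋ A.
W↔A cannot be blocked by any observed set — no back-door set.

W→A: no observed back-door set.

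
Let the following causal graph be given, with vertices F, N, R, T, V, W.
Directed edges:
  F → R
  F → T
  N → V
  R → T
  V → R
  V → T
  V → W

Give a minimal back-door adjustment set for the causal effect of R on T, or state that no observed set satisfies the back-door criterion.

R→T: minimal back-door set {F, V}.

desc(R)\{R}={T}; candidates ⊆ {F,N,V,W}.
size 0: {}; under {} R still reaches {F,N,T,V,W} ∋ T.
size 1: {F}, {N}, {V} …(+1); under {F} R still reaches {N,T,V,W} ∋ T.
{F,V}: R⊥T given {F,V} in G with R→· removed — back-door holds.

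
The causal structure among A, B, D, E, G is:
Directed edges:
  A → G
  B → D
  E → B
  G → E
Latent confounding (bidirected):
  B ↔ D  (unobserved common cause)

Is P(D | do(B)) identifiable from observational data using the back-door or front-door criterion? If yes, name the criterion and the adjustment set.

desc(B)\{B}={D}; candidates ⊆ {A,E,G}.
B↔D: latent back-door arc(s) into B.
size 0: {}; under {} B still reaches {A,D,E,G} ∋ D.
size 1: {A}, {E}, {G}; under {A} B still reaches {D,E,G} ∋ D.
size 2: {A,E}, {A,G}, {E,G}; under {A,E} B still reaches {D} ∋ D.
B↔D cannot be blocked by any observed set — no back-door set.
No mediator lies on a directed B→…→D path.
Neither criterion identifies P(D|do(B)) in this graph.

P(D|do(B)): not identifiable (no BD/FD set).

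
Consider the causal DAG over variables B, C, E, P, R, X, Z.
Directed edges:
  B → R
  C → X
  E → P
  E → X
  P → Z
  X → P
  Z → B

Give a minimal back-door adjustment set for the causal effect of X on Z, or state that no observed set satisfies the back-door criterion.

desc(X)\{X}={B,P,R,Z}; candidates ⊆ {C,E}.
size 0: {}; under {} X still reaches {B,C,E,P,R,Z} ∋ Z.
{E}: X⊥Z given {E} in G with X→· removed — back-door holds.

X→Z: minimal back-door set {E}.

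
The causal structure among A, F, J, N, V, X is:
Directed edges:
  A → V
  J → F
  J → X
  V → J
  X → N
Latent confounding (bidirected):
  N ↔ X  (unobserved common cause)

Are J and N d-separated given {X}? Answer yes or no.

Bayes-Ball from J | {X} reaches {A,F,N,V}.
N ∈ reach(J|{X}) ⇒ J ⊥̸ N | {X}.

No — J and N are d-connected given {X}.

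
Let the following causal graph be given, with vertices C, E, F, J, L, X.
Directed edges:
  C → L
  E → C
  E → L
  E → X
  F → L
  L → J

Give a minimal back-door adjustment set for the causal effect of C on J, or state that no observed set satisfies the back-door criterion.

desc(C)\{C}={J,L}; candidates ⊆ {E,F,X}.
size 0: {}; under {} C still reaches {E,J,L,X} ∋ J.
{E}: C⊥J given {E} in G with C→· removed — back-door holds.

C→J: minimal back-door set {E}.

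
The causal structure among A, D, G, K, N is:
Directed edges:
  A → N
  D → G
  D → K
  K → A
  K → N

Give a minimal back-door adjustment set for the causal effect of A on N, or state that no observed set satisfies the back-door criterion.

desc(A)\{A}={N}; candidates ⊆ {D,G,K}.
size 0: {}; under {} A still reaches {D,G,K,N} ∋ N.
{K}: A⊥N given {K} in G with A→· removed — back-door holds.

A→N: minimal back-door set {K}.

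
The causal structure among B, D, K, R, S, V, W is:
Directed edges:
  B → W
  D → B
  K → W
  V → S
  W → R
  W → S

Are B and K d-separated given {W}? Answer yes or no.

No — B and K are d-connected given {W}.

Bayes-Ball from B | {W} reaches {D,K}.
K ∈ reach(B|{W}) ⇒ B ⊥̸ K | {W}.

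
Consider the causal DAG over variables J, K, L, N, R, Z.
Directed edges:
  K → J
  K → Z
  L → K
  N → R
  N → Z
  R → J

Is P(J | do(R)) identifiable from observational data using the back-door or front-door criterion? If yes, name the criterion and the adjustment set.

desc(R)\{R}={J}; candidates ⊆ {K,L,N,Z}.
∅: R⊥J given ∅ in G with R→· removed — back-door holds.
P(J|do(R)) = P(J|R) — no adjustment needed.

P(J|do(R)): backdoor, adjust for ∅.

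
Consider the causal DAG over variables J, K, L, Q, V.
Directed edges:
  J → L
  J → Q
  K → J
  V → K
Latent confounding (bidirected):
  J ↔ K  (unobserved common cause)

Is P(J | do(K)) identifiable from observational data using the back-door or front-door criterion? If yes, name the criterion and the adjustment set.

P(J|do(K)): not identifiable (no BD/FD set).

desc(K)\{K}={J,L,Q}; candidates ⊆ {V}.
K↔J: latent back-door arc(s) into K.
size 0: {}; under {} K still reaches {J,L,Q,V} ∋ J.
size 1: {V}; under {V} K still reaches {J,L,Q} ∋ J.
K↔J cannot be blocked by any observed set — no back-door set.
No mediator lies on a directed K→…→J path.
Neither criterion identifies P(J|do(K)) in this graph.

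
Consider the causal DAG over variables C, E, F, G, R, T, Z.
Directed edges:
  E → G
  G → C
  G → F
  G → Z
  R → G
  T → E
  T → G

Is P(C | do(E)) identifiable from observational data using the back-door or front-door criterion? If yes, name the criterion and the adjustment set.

desc(E)\{E}={C,F,G,Z}; candidates ⊆ {R,T}.
size 0: {}; under {} E still reaches {C,F,G,T,Z} ∋ C.
{T}: E⊥C given {T} in G with E→· removed — back-door holds.
P(C|do(E)) = Σ_{T} P(C|E,T)·P(T).

P(C|do(E)): backdoor, adjust for {T}.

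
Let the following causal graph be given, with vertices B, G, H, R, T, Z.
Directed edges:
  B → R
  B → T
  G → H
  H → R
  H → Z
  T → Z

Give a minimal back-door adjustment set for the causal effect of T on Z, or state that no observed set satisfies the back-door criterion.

desc(T)\{T}={Z}; candidates ⊆ {B,G,H,R}.
∅: T⊥Z given ∅ in G with T→· removed — back-door holds.

T→Z: minimal back-door set ∅.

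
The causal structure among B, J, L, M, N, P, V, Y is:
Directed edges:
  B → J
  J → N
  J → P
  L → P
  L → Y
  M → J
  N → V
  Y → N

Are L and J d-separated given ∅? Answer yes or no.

Bayes-Ball from L | ∅ reaches {N,P,V,Y}.
J ∉ reach(L|∅) ⇒ L ⊥ J | ∅.

Yes — L ⊥ J | ∅.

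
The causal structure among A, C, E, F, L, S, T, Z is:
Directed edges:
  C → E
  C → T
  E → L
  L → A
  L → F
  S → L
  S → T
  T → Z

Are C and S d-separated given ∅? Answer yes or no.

Bayes-Ball from C | ∅ reaches {A,E,F,L,T,Z}.
S ∉ reach(C|∅) ⇒ C ⊥ S | ∅.

Yes — C ⊥ S | ∅.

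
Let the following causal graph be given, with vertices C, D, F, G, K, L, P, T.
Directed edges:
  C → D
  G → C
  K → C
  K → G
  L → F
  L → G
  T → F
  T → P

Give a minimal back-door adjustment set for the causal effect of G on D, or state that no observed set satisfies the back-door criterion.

G→D: minimal back-door set {K}.

desc(G)\{G}={C,D}; candidates ⊆ {F,K,L,P,T}.
size 0: {}; under {} G still reaches {C,D,F,K,L} ∋ D.
{K}: G⊥D given {K} in G with G→· removed — back-door holds.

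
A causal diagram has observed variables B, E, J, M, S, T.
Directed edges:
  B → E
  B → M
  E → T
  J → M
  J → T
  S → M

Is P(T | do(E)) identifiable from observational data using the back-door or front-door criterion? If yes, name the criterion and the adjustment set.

desc(E)\{E}={T}; candidates ⊆ {B,J,M,S}.
∅: E⊥T given ∅ in G with E→· removed — back-door holds.
P(T|do(E)) = P(T|E) — no adjustment needed.

P(T|do(E)): backdoor, adjust for ∅.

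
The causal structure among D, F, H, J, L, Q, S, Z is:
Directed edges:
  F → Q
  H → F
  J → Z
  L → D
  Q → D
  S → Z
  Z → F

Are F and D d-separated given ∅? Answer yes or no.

Bayes-Ball from F | ∅ reaches {D,H,J,Q,S,Z}.
D ∈ reach(F|∅) ⇒ F ⊥̸ D | ∅.

No — F and D are d-connected given ∅.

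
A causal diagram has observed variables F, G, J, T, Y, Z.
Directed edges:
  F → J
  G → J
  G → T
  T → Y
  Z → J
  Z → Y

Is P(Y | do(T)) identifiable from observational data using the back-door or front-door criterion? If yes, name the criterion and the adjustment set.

desc(T)\{T}={Y}; candidates ⊆ {F,G,J,Z}.
∅: T⊥Y given ∅ in G with T→· removed — back-door holds.
P(Y|do(T)) = P(Y|T) — no adjustment needed.

P(Y|do(T)): backdoor, adjust for ∅.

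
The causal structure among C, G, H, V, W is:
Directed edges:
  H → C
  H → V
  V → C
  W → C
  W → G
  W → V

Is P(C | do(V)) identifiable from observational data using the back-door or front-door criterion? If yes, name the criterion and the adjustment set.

desc(V)\{V}={C}; candidates ⊆ {G,H,W}.
size 0: {}; under {} V still reaches {C,G,H,W} ∋ C.
size 1: {G}, {H}, {W}; under {G} V still reaches {C,H,W} ∋ C.
{H,W}: V⊥C given {H,W} in G with V→· removed — back-door holds.
P(C|do(V)) = Σ_{H,W} P(C|V,H,W)·P(H,W).

P(C|do(V)): backdoor, adjust for {H, W}.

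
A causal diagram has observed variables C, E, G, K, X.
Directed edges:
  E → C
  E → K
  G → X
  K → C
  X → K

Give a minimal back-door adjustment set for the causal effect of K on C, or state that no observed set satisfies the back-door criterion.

K→C: minimal back-door set {E}.

desc(K)\{K}={C}; candidates ⊆ {E,G,X}.
size 0: {}; under {} K still reaches {C,E,G,X} ∋ C.
{E}: K⊥C given {E} in G with K→· removed — back-door holds.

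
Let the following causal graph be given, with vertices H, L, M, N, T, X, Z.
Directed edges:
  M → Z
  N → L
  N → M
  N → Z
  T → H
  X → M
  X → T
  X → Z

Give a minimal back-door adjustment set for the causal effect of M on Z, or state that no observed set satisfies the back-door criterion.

M→Z: minimal back-door set {N, X}.

desc(M)\{M}={Z}; candidates ⊆ {H,L,N,T,X}.
size 0: {}; under {} M still reaches {H,L,N,T,X,Z} ∋ Z.
size 1: {H}, {L}, {N} …(+2); under {H} M still reaches {L,N,T,X,Z} ∋ Z.
{N,X}: M⊥Z given {N,X} in G with M→· removed — back-door holds.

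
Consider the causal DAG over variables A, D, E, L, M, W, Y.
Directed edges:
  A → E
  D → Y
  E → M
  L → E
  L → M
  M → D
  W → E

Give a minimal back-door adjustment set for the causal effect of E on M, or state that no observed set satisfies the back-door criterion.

desc(E)\{E}={D,M,Y}; candidates ⊆ {A,L,W}.
size 0: {}; under {} E still reaches {A,D,L,M,W,Y} ∋ M.
{L}: E⊥M given {L} in G with E→· removed — back-door holds.

E→M: minimal back-door set {L}.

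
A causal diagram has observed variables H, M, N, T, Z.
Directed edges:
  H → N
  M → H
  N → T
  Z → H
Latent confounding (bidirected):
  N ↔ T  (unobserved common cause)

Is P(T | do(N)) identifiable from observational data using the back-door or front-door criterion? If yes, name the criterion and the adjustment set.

desc(N)\{N}={T}; candidates ⊆ {H,M,Z}.
N↔T: latent back-door arc(s) into N.
size 0: {}; under {} N still reaches {H,M,T,Z} ∋ T.
size 1: {H}, {M}, {Z}; under {H} N still reaches {T} ∋ T.
size 2: {H,M}, {H,Z}, {M,Z}; under {H,M} N still reaches {T} ∋ T.
N↔T cannot be blocked by any observed set — no back-door set.
No mediator lies on a directed N→…→T path.
Neither criterion identifies P(T|do(N)) in this graph.

P(T|do(N)): not identifiable (no BD/FD set).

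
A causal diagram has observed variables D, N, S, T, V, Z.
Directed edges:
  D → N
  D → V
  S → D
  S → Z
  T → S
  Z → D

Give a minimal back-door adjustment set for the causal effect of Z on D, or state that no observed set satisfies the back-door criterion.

Z→D: minimal back-door set {S}.

desc(Z)\{Z}={D,N,V}; candidates ⊆ {S,T}.
size 0: {}; under {} Z still reaches {D,N,S,T,V} ∋ D.
{S}: Z⊥D given {S} in G with Z→· removed — back-door holds.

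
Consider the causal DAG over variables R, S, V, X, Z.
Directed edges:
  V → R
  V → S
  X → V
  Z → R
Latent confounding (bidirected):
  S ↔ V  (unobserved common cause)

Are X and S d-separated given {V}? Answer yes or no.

Bayes-Ball from X | {V} reaches {S}.
S ∈ reach(X|{V}) ⇒ X ⊥̸ S | {V}.

No — X and S are d-connected given {V}.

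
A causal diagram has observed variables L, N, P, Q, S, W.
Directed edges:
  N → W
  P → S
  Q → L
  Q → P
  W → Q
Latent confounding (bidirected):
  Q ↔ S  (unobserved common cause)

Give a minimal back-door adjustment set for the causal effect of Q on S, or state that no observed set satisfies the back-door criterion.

Q→S: no observed back-door set.

desc(Q)\{Q}={L,P,S}; candidates ⊆ {N,W}.
Q↔S: latent back-door arc(s) into Q.
size 0: {}; under {} Q still reaches {N,S,W} ∋ S.
size 1: {N}, {W}; under {N} Q still reaches {S,W} ∋ S.
size 2: {N,W}; under {N,W} Q still reaches {S} ∋ S.
Q↔S cannot be blocked by any observed set — no back-door set.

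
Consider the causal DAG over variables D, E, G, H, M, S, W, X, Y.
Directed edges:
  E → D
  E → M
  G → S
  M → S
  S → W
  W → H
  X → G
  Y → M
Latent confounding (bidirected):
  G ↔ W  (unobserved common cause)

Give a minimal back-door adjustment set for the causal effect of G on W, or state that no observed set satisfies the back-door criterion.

desc(G)\{G}={H,S,W}; candidates ⊆ {D,E,M,X,Y}.
G↔W: latent back-door arc(s) into G.
size 0: {}; under {} G still reaches {H,W,X} ∋ W.
size 1: {D}, {E}, {M} …(+2); under {D} G still reaches {H,W,X} ∋ W.
size 2: {D,E}, {D,M}, {D,X} …(+7); under {D,E} G still reaches {H,W,X} ∋ W.
G↔W cannot be blocked by any observed set — no back-door set.

G→W: no observed back-door set.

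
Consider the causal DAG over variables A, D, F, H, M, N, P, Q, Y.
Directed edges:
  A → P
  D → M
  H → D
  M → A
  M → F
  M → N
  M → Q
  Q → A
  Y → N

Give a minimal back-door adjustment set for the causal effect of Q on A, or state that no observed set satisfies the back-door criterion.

Q→A: minimal back-door set {M}.

desc(Q)\{Q}={A,P}; candidates ⊆ {D,F,H,M,N,Y}.
size 0: {}; under {} Q still reaches {A,D,F,H,M,N,P} ∋ A.
{M}: Q⊥A given {M} in G with Q→· removed — back-door holds.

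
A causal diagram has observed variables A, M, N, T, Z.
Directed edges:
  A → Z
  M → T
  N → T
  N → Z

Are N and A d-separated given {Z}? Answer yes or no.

Bayes-Ball from N | {Z} reaches {A,T}.
A ∈ reach(N|{Z}) ⇒ N ⊥̸ A | {Z}.

No — N and A are d-connected given {Z}.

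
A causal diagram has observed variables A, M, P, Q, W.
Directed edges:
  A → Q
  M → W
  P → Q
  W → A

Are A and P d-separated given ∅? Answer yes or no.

Yes — A ⊥ P | ∅.

Bayes-Ball from A | ∅ reaches {M,Q,W}.
P ∉ reach(A|∅) ⇒ A ⊥ P | ∅.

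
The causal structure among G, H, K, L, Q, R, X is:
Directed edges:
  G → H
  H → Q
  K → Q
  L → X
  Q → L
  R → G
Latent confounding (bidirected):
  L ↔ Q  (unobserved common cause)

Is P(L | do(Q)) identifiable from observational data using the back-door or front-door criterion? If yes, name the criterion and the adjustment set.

desc(Q)\{Q}={L,X}; candidates ⊆ {G,H,K,R}.
Q↔L: latent back-door arc(s) into Q.
size 0: {}; under {} Q still reaches {G,H,K,L,R,X} ∋ L.
size 1: {G}, {H}, {K} …(+1); under {G} Q still reaches {H,K,L,X} ∋ L.
size 2: {G,H}, {G,K}, {G,R} …(+3); under {G,H} Q still reaches {K,L,X} ∋ L.
Q↔L cannot be blocked by any observed set — no back-door set.
No mediator lies on a directed Q→…→L path.
Neither criterion identifies P(L|do(Q)) in this graph.

P(L|do(Q)): not identifiable (no BD/FD set).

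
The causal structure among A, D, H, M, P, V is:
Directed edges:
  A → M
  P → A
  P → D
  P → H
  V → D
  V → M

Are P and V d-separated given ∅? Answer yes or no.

Yes — P ⊥ V | ∅.

Bayes-Ball from P | ∅ reaches {A,D,H,M}.
V ∉ reach(P|∅) ⇒ P ⊥ V | ∅.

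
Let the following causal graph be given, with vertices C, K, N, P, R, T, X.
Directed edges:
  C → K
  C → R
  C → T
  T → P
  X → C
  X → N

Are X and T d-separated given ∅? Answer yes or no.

No — X and T are d-connected given ∅.

Bayes-Ball from X | ∅ reaches {C,K,N,P,R,T}.
T ∈ reach(X|∅) ⇒ X ⊥̸ T | ∅.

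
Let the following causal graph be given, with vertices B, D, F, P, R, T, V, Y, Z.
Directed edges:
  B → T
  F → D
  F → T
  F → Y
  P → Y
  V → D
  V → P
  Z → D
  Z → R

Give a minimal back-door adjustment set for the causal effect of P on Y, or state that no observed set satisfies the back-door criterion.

P→Y: minimal back-door set ∅.

desc(P)\{P}={Y}; candidates ⊆ {B,D,F,R,T,V,Z}.
∅: P⊥Y given ∅ in G with P→· removed — back-door holds.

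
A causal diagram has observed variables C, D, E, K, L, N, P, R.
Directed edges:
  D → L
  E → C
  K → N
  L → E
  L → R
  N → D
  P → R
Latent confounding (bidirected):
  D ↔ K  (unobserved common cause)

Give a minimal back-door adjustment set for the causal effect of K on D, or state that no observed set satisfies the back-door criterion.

K→D: no observed back-door set.

desc(K)\{K}={C,D,E,L,N,R}; candidates ⊆ {P}.
K↔D: latent back-door arc(s) into K.
size 0: {}; under {} K still reaches {C,D,E,L,R} ∋ D.
size 1: {P}; under {P} K still reaches {C,D,E,L,R} ∋ D.
K↔D cannot be blocked by any observed set — no back-door set.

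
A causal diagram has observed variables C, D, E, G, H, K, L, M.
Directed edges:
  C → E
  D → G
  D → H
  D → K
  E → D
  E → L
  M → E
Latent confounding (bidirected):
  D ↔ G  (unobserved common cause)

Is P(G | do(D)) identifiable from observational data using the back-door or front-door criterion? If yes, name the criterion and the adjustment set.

P(G|do(D)): not identifiable (no BD/FD set).

desc(D)\{D}={G,H,K}; candidates ⊆ {C,E,L,M}.
D↔G: latent back-door arc(s) into D.
size 0: {}; under {} D still reaches {C,E,G,L,M} ∋ G.
size 1: {C}, {E}, {L} …(+1); under {C} D still reaches {E,G,L,M} ∋ G.
size 2: {C,E}, {C,L}, {C,M} …(+3); under {C,E} D still reaches {G} ∋ G.
D↔G cannot be blocked by any observed set — no back-door set.
No mediator lies on a directed D→…→G path.
Neither criterion identifies P(G|do(D)) in this graph.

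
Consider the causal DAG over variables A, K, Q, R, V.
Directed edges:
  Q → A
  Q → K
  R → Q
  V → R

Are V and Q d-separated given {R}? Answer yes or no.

Bayes-Ball from V | {R} reaches ∅.
Q ∉ reach(V|{R}) ⇒ V ⊥ Q | {R}.

Yes — V ⊥ Q | {R}.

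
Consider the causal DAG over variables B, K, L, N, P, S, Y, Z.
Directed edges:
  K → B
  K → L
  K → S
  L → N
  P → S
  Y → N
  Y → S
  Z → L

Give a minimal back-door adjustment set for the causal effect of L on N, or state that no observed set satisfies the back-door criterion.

desc(L)\{L}={N}; candidates ⊆ {B,K,P,S,Y,Z}.
∅: L⊥N given ∅ in G with L→· removed — back-door holds.

L→N: minimal back-door set ∅.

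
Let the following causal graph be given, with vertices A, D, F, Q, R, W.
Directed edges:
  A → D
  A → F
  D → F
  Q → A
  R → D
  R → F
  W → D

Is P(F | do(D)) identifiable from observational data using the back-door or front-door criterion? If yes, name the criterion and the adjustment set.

desc(D)\{D}={F}; candidates ⊆ {A,Q,R,W}.
size 0: {}; under {} D still reaches {A,F,Q,R,W} ∋ F.
size 1: {A}, {Q}, {R} …(+1); under {A} D still reaches {F,R,W} ∋ F.
{A,R}: D⊥F given {A,R} in G with D→· removed — back-door holds.
P(F|do(D)) = Σ_{A,R} P(F|D,A,R)·P(A,R).

P(F|do(D)): backdoor, adjust for {A, R}.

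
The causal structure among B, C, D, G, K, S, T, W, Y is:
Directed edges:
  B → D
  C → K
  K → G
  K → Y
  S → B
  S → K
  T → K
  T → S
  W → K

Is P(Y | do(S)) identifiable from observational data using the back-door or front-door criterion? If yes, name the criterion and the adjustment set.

desc(S)\{S}={B,D,G,K,Y}; candidates ⊆ {C,T,W}.
size 0: {}; under {} S still reaches {G,K,T,Y} ∋ Y.
{T}: S⊥Y given {T} in G with S→· removed — back-door holds.
P(Y|do(S)) = Σ_{T} P(Y|S,T)·P(T).

P(Y|do(S)): backdoor, adjust for {T}.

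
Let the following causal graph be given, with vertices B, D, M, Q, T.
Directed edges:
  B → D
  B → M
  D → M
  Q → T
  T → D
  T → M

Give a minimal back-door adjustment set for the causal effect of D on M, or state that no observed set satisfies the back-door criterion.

desc(D)\{D}={M}; candidates ⊆ {B,Q,T}.
size 0: {}; under {} D still reaches {B,M,Q,T} ∋ M.
size 1: {B}, {Q}, {T}; under {B} D still reaches {M,Q,T} ∋ M.
{B,T}: D⊥M given {B,T} in G with D→· removed — back-door holds.

D→M: minimal back-door set {B, T}.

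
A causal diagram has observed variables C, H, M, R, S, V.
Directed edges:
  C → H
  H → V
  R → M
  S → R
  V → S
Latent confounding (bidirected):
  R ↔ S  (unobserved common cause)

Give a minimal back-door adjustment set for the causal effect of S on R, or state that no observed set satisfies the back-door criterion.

desc(S)\{S}={M,R}; candidates ⊆ {C,H,V}.
S↔R: latent back-door arc(s) into S.
size 0: {}; under {} S still reaches {C,H,M,R,V} ∋ R.
size 1: {C}, {H}, {V}; under {C} S still reaches {H,M,R,V} ∋ R.
size 2: {C,H}, {C,V}, {H,V}; under {C,H} S still reaches {M,R,V} ∋ R.
S↔R cannot be blocked by any observed set — no back-door set.

S→R: no observed back-door set.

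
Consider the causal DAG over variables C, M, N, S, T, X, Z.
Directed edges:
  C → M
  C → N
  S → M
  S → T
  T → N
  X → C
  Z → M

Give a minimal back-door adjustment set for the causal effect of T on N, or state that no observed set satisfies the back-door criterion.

T→N: minimal back-door set ∅.

desc(T)\{T}={N}; candidates ⊆ {C,M,S,X,Z}.
∅: T⊥N given ∅ in G with T→· removed — back-door holds.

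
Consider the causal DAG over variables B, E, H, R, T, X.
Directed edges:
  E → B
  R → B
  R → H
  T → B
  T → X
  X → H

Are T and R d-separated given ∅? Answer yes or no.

Bayes-Ball from T | ∅ reaches {B,H,X}.
R ∉ reach(T|∅) ⇒ T ⊥ R | ∅.

Yes — T ⊥ R | ∅.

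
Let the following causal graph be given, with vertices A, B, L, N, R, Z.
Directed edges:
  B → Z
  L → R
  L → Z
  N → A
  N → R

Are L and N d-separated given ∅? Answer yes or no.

Yes — L ⊥ N | ∅.

Bayes-Ball from L | ∅ reaches {R,Z}.
N ∉ reach(L|∅) ⇒ L ⊥ N | ∅.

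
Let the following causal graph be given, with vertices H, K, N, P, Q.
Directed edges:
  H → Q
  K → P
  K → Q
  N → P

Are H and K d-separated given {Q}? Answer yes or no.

No — H and K are d-connected given {Q}.

Bayes-Ball from H | {Q} reaches {K,P}.
K ∈ reach(H|{Q}) ⇒ H ⊥̸ K | {Q}.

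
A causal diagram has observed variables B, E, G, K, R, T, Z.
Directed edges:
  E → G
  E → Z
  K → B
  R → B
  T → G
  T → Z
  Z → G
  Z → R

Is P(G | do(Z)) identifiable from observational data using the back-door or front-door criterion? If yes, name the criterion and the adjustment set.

P(G|do(Z)): backdoor, adjust for {E, T}.

desc(Z)\{Z}={B,G,R}; candidates ⊆ {E,K,T}.
size 0: {}; under {} Z still reaches {E,G,T} ∋ G.
size 1: {E}, {K}, {T}; under {E} Z still reaches {G,T} ∋ G.
{E,T}: Z⊥G given {E,T} in G with Z→· removed — back-door holds.
P(G|do(Z)) = Σ_{E,T} P(G|Z,E,T)·P(E,T).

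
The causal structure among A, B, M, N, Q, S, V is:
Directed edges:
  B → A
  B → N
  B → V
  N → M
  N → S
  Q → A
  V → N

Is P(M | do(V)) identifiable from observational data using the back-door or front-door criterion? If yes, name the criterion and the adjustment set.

P(M|do(V)): backdoor, adjust for {B}.

desc(V)\{V}={M,N,S}; candidates ⊆ {A,B,Q}.
size 0: {}; under {} V still reaches {A,B,M,N,S} ∋ M.
{B}: V⊥M given {B} in G with V→· removed — back-door holds.
P(M|do(V)) = Σ_{B} P(M|V,B)·P(B).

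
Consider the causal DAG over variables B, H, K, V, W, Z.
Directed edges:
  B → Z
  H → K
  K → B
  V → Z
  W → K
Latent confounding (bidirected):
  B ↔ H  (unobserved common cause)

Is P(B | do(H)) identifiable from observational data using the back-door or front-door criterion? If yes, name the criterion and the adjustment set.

P(B|do(H)): frontdoor, adjust for {K}.

desc(H)\{H}={B,K,Z}; candidates ⊆ {V,W}.
H↔B: latent back-door arc(s) into H.
size 0: {}; under {} H still reaches {B,Z} ∋ B.
size 1: {V}, {W}; under {V} H still reaches {B,Z} ∋ B.
size 2: {V,W}; under {V,W} H still reaches {B,Z} ∋ B.
H↔B cannot be blocked by any observed set — no back-door set.
{K}: (i) intercepts every directed H→B path; (ii) no back-door H→{K}; (iii) {H} blocks every back-door {K}→B. Front-door holds.
P(B|do(H)) = Σ_{K} P(K|H) Σ_{H'} P(B|K,H')P(H').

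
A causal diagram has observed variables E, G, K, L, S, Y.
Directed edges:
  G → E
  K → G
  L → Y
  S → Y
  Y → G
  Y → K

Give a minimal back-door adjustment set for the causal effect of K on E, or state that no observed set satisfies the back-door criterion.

desc(K)\{K}={E,G}; candidates ⊆ {L,S,Y}.
size 0: {}; under {} K still reaches {E,G,L,S,Y} ∋ E.
{Y}: K⊥E given {Y} in G with K→· removed — back-door holds.

K→E: minimal back-door set {Y}.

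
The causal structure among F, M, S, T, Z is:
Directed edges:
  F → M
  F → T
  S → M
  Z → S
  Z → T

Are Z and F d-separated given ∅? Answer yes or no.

Yes — Z ⊥ F | ∅.

Bayes-Ball from Z | ∅ reaches {M,S,T}.
F ∉ reach(Z|∅) ⇒ Z ⊥ F | ∅.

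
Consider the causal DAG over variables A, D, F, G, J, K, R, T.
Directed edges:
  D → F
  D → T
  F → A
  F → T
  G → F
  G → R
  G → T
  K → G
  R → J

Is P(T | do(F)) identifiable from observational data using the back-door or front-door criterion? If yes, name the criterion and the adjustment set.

desc(F)\{F}={A,T}; candidates ⊆ {D,G,J,K,R}.
size 0: {}; under {} F still reaches {D,G,J,K,R,T} ∋ T.
size 1: {D}, {G}, {J} …(+2); under {D} F still reaches {G,J,K,R,T} ∋ T.
{D,G}: F⊥T given {D,G} in G with F→· removed — back-door holds.
P(T|do(F)) = Σ_{D,G} P(T|F,D,G)·P(D,G).

P(T|do(F)): backdoor, adjust for {D, G}.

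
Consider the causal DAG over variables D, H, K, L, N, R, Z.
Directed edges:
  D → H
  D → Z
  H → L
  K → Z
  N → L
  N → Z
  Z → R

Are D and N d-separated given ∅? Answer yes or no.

Yes — D ⊥ N | ∅.

Bayes-Ball from D | ∅ reaches {H,L,R,Z}.
N ∉ reach(D|∅) ⇒ D ⊥ N | ∅.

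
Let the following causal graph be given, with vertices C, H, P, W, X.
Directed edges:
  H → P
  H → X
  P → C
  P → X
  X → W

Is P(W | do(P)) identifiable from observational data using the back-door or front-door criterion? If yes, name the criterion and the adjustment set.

desc(P)\{P}={C,W,X}; candidates ⊆ {H}.
size 0: {}; under {} P still reaches {H,W,X} ∋ W.
{H}: P⊥W given {H} in G with P→· removed — back-door holds.
P(W|do(P)) = Σ_{H} P(W|P,H)·P(H).

P(W|do(P)): backdoor, adjust for {H}.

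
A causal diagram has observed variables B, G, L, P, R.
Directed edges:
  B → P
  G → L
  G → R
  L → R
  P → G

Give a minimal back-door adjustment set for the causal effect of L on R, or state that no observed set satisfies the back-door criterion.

L→R: minimal back-door set {G}.

desc(L)\{L}={R}; candidates ⊆ {B,G,P}.
size 0: {}; under {} L still reaches {B,G,P,R} ∋ R.
{G}: L⊥R given {G} in G with L→· removed — back-door holds.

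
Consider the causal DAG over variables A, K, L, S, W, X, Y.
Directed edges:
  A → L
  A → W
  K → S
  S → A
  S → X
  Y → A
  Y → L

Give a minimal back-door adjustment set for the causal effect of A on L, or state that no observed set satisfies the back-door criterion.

desc(A)\{A}={L,W}; candidates ⊆ {K,S,X,Y}.
size 0: {}; under {} A still reaches {K,L,S,X,Y} ∋ L.
{Y}: A⊥L given {Y} in G with A→· removed — back-door holds.

A→L: minimal back-door set {Y}.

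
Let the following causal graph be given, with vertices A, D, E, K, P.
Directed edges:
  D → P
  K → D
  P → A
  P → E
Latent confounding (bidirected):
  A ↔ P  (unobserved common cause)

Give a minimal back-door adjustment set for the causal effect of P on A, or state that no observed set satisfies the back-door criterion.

P→A: no observed back-door set.

desc(P)\{P}={A,E}; candidates ⊆ {D,K}.
P↔A: latent back-door arc(s) into P.
size 0: {}; under {} P still reaches {A,D,K} ∋ A.
size 1: {D}, {K}; under {D} P still reaches {A} ∋ A.
size 2: {D,K}; under {D,K} P still reaches {A} ∋ A.
P↔A cannot be blocked by any observed set — no back-door set.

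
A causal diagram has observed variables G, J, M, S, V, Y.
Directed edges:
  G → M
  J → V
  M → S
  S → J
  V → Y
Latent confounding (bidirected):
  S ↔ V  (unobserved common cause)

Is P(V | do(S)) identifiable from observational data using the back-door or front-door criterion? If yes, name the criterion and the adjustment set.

desc(S)\{S}={J,V,Y}; candidates ⊆ {G,M}.
S↔V: latent back-door arc(s) into S.
size 0: {}; under {} S still reaches {G,M,V,Y} ∋ V.
size 1: {G}, {M}; under {G} S still reaches {M,V,Y} ∋ V.
size 2: {G,M}; under {G,M} S still reaches {V,Y} ∋ V.
S↔V cannot be blocked by any observed set — no back-door set.
{J}: (i) intercepts every directed S→V path; (ii) no back-door S→{J}; (iii) {S} blocks every back-door {J}→V. Front-door holds.
P(V|do(S)) = Σ_{J} P(J|S) Σ_{S'} P(V|J,S')P(S').

P(V|do(S)): frontdoor, adjust for {J}.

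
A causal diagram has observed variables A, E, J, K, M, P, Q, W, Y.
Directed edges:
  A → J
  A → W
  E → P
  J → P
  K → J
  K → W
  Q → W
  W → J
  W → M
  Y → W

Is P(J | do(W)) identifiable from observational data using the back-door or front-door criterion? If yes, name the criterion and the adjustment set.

P(J|do(W)): backdoor, adjust for {A, K}.

desc(W)\{W}={J,M,P}; candidates ⊆ {A,E,K,Q,Y}.
size 0: {}; under {} W still reaches {A,J,K,P,Q,Y} ∋ J.
size 1: {A}, {E}, {K} …(+2); under {A} W still reaches {J,K,P,Q,Y} ∋ J.
{A,K}: W⊥J given {A,K} in G with W→· removed — back-door holds.
P(J|do(W)) = Σ_{A,K} P(J|W,A,K)·P(A,K).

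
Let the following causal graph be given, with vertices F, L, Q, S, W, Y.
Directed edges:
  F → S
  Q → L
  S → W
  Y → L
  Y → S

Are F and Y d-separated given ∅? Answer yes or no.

Bayes-Ball from F | ∅ reaches {S,W}.
Y ∉ reach(F|∅) ⇒ F ⊥ Y | ∅.

Yes — F ⊥ Y | ∅.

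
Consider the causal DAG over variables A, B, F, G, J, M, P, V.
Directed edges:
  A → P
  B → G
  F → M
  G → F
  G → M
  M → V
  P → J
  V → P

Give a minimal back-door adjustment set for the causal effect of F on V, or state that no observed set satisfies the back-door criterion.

F→V: minimal back-door set {G}.

desc(F)\{F}={J,M,P,V}; candidates ⊆ {A,B,G}.
size 0: {}; under {} F still reaches {B,G,J,M,P,V} ∋ V.
{G}: F⊥V given {G} in G with F→· removed — back-door holds.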